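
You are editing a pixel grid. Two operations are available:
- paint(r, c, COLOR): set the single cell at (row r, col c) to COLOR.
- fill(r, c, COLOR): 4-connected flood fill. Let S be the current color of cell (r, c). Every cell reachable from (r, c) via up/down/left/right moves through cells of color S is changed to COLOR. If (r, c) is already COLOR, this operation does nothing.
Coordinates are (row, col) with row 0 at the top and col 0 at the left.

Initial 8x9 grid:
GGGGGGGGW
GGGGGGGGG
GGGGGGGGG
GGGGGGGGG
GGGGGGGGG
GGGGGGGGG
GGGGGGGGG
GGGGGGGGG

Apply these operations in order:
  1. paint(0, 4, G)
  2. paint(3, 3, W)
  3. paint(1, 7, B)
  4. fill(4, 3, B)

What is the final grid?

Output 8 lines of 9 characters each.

Answer: BBBBBBBBW
BBBBBBBBB
BBBBBBBBB
BBBWBBBBB
BBBBBBBBB
BBBBBBBBB
BBBBBBBBB
BBBBBBBBB

Derivation:
After op 1 paint(0,4,G):
GGGGGGGGW
GGGGGGGGG
GGGGGGGGG
GGGGGGGGG
GGGGGGGGG
GGGGGGGGG
GGGGGGGGG
GGGGGGGGG
After op 2 paint(3,3,W):
GGGGGGGGW
GGGGGGGGG
GGGGGGGGG
GGGWGGGGG
GGGGGGGGG
GGGGGGGGG
GGGGGGGGG
GGGGGGGGG
After op 3 paint(1,7,B):
GGGGGGGGW
GGGGGGGBG
GGGGGGGGG
GGGWGGGGG
GGGGGGGGG
GGGGGGGGG
GGGGGGGGG
GGGGGGGGG
After op 4 fill(4,3,B) [69 cells changed]:
BBBBBBBBW
BBBBBBBBB
BBBBBBBBB
BBBWBBBBB
BBBBBBBBB
BBBBBBBBB
BBBBBBBBB
BBBBBBBBB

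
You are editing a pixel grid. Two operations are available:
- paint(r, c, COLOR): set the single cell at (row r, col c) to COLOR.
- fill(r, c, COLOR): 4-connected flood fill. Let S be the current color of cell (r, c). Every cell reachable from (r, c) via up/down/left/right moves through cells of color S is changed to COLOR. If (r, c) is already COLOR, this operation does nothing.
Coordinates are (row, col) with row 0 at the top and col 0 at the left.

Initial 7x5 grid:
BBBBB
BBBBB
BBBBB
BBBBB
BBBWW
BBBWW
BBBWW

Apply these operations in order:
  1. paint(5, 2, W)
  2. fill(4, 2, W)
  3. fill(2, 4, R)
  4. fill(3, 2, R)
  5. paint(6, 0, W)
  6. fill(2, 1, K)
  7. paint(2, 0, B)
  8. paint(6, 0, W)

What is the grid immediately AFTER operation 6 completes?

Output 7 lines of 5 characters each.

After op 1 paint(5,2,W):
BBBBB
BBBBB
BBBBB
BBBBB
BBBWW
BBWWW
BBBWW
After op 2 fill(4,2,W) [28 cells changed]:
WWWWW
WWWWW
WWWWW
WWWWW
WWWWW
WWWWW
WWWWW
After op 3 fill(2,4,R) [35 cells changed]:
RRRRR
RRRRR
RRRRR
RRRRR
RRRRR
RRRRR
RRRRR
After op 4 fill(3,2,R) [0 cells changed]:
RRRRR
RRRRR
RRRRR
RRRRR
RRRRR
RRRRR
RRRRR
After op 5 paint(6,0,W):
RRRRR
RRRRR
RRRRR
RRRRR
RRRRR
RRRRR
WRRRR
After op 6 fill(2,1,K) [34 cells changed]:
KKKKK
KKKKK
KKKKK
KKKKK
KKKKK
KKKKK
WKKKK

Answer: KKKKK
KKKKK
KKKKK
KKKKK
KKKKK
KKKKK
WKKKK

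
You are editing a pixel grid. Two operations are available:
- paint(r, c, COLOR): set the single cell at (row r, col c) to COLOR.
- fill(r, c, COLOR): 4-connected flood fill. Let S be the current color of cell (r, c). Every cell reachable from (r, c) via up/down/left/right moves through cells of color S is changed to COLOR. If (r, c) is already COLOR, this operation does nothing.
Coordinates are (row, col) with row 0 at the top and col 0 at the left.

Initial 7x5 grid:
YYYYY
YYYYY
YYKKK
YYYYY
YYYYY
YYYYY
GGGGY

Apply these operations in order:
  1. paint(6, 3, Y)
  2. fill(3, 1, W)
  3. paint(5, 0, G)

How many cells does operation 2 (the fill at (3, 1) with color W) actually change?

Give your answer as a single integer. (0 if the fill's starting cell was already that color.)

Answer: 29

Derivation:
After op 1 paint(6,3,Y):
YYYYY
YYYYY
YYKKK
YYYYY
YYYYY
YYYYY
GGGYY
After op 2 fill(3,1,W) [29 cells changed]:
WWWWW
WWWWW
WWKKK
WWWWW
WWWWW
WWWWW
GGGWW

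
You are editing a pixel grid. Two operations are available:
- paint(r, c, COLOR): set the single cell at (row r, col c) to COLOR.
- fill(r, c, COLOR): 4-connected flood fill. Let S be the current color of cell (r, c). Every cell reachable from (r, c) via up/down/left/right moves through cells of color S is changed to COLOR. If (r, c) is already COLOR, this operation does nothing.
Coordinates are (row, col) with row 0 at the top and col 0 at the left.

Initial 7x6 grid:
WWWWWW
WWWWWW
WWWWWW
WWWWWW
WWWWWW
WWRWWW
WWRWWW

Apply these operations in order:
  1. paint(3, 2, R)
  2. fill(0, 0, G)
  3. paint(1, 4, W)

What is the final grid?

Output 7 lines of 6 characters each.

After op 1 paint(3,2,R):
WWWWWW
WWWWWW
WWWWWW
WWRWWW
WWWWWW
WWRWWW
WWRWWW
After op 2 fill(0,0,G) [39 cells changed]:
GGGGGG
GGGGGG
GGGGGG
GGRGGG
GGGGGG
GGRGGG
GGRGGG
After op 3 paint(1,4,W):
GGGGGG
GGGGWG
GGGGGG
GGRGGG
GGGGGG
GGRGGG
GGRGGG

Answer: GGGGGG
GGGGWG
GGGGGG
GGRGGG
GGGGGG
GGRGGG
GGRGGG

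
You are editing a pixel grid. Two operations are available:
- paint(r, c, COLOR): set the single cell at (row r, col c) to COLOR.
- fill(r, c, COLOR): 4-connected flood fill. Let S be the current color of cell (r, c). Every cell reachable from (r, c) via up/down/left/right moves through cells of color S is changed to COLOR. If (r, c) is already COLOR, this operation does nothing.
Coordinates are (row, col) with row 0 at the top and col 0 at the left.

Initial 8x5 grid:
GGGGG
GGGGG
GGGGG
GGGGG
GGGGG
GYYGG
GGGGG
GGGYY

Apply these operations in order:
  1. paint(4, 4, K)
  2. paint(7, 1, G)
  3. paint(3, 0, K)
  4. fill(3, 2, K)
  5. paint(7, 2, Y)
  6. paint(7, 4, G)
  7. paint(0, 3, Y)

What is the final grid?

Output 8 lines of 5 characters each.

After op 1 paint(4,4,K):
GGGGG
GGGGG
GGGGG
GGGGG
GGGGK
GYYGG
GGGGG
GGGYY
After op 2 paint(7,1,G):
GGGGG
GGGGG
GGGGG
GGGGG
GGGGK
GYYGG
GGGGG
GGGYY
After op 3 paint(3,0,K):
GGGGG
GGGGG
GGGGG
KGGGG
GGGGK
GYYGG
GGGGG
GGGYY
After op 4 fill(3,2,K) [34 cells changed]:
KKKKK
KKKKK
KKKKK
KKKKK
KKKKK
KYYKK
KKKKK
KKKYY
After op 5 paint(7,2,Y):
KKKKK
KKKKK
KKKKK
KKKKK
KKKKK
KYYKK
KKKKK
KKYYY
After op 6 paint(7,4,G):
KKKKK
KKKKK
KKKKK
KKKKK
KKKKK
KYYKK
KKKKK
KKYYG
After op 7 paint(0,3,Y):
KKKYK
KKKKK
KKKKK
KKKKK
KKKKK
KYYKK
KKKKK
KKYYG

Answer: KKKYK
KKKKK
KKKKK
KKKKK
KKKKK
KYYKK
KKKKK
KKYYG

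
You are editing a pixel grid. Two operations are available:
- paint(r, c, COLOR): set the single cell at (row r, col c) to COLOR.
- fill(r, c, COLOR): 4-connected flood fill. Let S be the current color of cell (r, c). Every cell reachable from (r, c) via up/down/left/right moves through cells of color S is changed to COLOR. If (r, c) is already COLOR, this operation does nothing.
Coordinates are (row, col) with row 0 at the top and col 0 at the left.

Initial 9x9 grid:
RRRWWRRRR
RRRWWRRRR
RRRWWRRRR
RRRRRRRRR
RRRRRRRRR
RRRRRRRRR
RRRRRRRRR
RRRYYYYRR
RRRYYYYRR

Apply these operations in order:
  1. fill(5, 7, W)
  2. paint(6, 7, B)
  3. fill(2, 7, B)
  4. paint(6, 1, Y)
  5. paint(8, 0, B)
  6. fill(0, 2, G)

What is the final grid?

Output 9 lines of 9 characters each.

After op 1 fill(5,7,W) [67 cells changed]:
WWWWWWWWW
WWWWWWWWW
WWWWWWWWW
WWWWWWWWW
WWWWWWWWW
WWWWWWWWW
WWWWWWWWW
WWWYYYYWW
WWWYYYYWW
After op 2 paint(6,7,B):
WWWWWWWWW
WWWWWWWWW
WWWWWWWWW
WWWWWWWWW
WWWWWWWWW
WWWWWWWWW
WWWWWWWBW
WWWYYYYWW
WWWYYYYWW
After op 3 fill(2,7,B) [72 cells changed]:
BBBBBBBBB
BBBBBBBBB
BBBBBBBBB
BBBBBBBBB
BBBBBBBBB
BBBBBBBBB
BBBBBBBBB
BBBYYYYBB
BBBYYYYBB
After op 4 paint(6,1,Y):
BBBBBBBBB
BBBBBBBBB
BBBBBBBBB
BBBBBBBBB
BBBBBBBBB
BBBBBBBBB
BYBBBBBBB
BBBYYYYBB
BBBYYYYBB
After op 5 paint(8,0,B):
BBBBBBBBB
BBBBBBBBB
BBBBBBBBB
BBBBBBBBB
BBBBBBBBB
BBBBBBBBB
BYBBBBBBB
BBBYYYYBB
BBBYYYYBB
After op 6 fill(0,2,G) [72 cells changed]:
GGGGGGGGG
GGGGGGGGG
GGGGGGGGG
GGGGGGGGG
GGGGGGGGG
GGGGGGGGG
GYGGGGGGG
GGGYYYYGG
GGGYYYYGG

Answer: GGGGGGGGG
GGGGGGGGG
GGGGGGGGG
GGGGGGGGG
GGGGGGGGG
GGGGGGGGG
GYGGGGGGG
GGGYYYYGG
GGGYYYYGG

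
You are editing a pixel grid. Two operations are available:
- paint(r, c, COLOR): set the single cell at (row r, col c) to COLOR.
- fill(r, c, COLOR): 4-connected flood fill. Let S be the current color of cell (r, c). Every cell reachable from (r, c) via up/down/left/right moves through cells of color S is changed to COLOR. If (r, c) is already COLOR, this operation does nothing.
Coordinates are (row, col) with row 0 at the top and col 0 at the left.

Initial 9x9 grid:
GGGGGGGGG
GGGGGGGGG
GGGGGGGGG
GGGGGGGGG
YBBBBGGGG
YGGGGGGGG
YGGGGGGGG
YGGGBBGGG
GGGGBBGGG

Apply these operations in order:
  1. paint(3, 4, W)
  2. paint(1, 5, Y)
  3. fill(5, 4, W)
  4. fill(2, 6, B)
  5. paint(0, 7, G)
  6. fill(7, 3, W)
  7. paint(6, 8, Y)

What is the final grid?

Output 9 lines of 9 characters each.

Answer: WWWWWWWGW
WWWWWYWWW
WWWWWWWWW
WWWWWWWWW
YWWWWWWWW
YWWWWWWWW
YWWWWWWWY
YWWWWWWWW
WWWWWWWWW

Derivation:
After op 1 paint(3,4,W):
GGGGGGGGG
GGGGGGGGG
GGGGGGGGG
GGGGWGGGG
YBBBBGGGG
YGGGGGGGG
YGGGGGGGG
YGGGBBGGG
GGGGBBGGG
After op 2 paint(1,5,Y):
GGGGGGGGG
GGGGGYGGG
GGGGGGGGG
GGGGWGGGG
YBBBBGGGG
YGGGGGGGG
YGGGGGGGG
YGGGBBGGG
GGGGBBGGG
After op 3 fill(5,4,W) [67 cells changed]:
WWWWWWWWW
WWWWWYWWW
WWWWWWWWW
WWWWWWWWW
YBBBBWWWW
YWWWWWWWW
YWWWWWWWW
YWWWBBWWW
WWWWBBWWW
After op 4 fill(2,6,B) [68 cells changed]:
BBBBBBBBB
BBBBBYBBB
BBBBBBBBB
BBBBBBBBB
YBBBBBBBB
YBBBBBBBB
YBBBBBBBB
YBBBBBBBB
BBBBBBBBB
After op 5 paint(0,7,G):
BBBBBBBGB
BBBBBYBBB
BBBBBBBBB
BBBBBBBBB
YBBBBBBBB
YBBBBBBBB
YBBBBBBBB
YBBBBBBBB
BBBBBBBBB
After op 6 fill(7,3,W) [75 cells changed]:
WWWWWWWGW
WWWWWYWWW
WWWWWWWWW
WWWWWWWWW
YWWWWWWWW
YWWWWWWWW
YWWWWWWWW
YWWWWWWWW
WWWWWWWWW
After op 7 paint(6,8,Y):
WWWWWWWGW
WWWWWYWWW
WWWWWWWWW
WWWWWWWWW
YWWWWWWWW
YWWWWWWWW
YWWWWWWWY
YWWWWWWWW
WWWWWWWWW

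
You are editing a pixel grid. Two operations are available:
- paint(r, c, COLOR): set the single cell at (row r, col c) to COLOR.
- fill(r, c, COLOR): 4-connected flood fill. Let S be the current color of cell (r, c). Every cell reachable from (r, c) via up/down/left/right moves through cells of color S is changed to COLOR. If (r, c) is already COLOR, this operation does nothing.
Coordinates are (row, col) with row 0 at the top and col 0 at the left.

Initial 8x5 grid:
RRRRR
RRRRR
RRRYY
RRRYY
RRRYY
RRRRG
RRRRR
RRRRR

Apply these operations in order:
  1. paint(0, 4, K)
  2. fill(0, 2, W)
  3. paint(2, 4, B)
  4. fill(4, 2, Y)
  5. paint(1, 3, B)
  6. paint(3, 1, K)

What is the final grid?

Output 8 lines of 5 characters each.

Answer: YYYYK
YYYBY
YYYYB
YKYYY
YYYYY
YYYYG
YYYYY
YYYYY

Derivation:
After op 1 paint(0,4,K):
RRRRK
RRRRR
RRRYY
RRRYY
RRRYY
RRRRG
RRRRR
RRRRR
After op 2 fill(0,2,W) [32 cells changed]:
WWWWK
WWWWW
WWWYY
WWWYY
WWWYY
WWWWG
WWWWW
WWWWW
After op 3 paint(2,4,B):
WWWWK
WWWWW
WWWYB
WWWYY
WWWYY
WWWWG
WWWWW
WWWWW
After op 4 fill(4,2,Y) [32 cells changed]:
YYYYK
YYYYY
YYYYB
YYYYY
YYYYY
YYYYG
YYYYY
YYYYY
After op 5 paint(1,3,B):
YYYYK
YYYBY
YYYYB
YYYYY
YYYYY
YYYYG
YYYYY
YYYYY
After op 6 paint(3,1,K):
YYYYK
YYYBY
YYYYB
YKYYY
YYYYY
YYYYG
YYYYY
YYYYY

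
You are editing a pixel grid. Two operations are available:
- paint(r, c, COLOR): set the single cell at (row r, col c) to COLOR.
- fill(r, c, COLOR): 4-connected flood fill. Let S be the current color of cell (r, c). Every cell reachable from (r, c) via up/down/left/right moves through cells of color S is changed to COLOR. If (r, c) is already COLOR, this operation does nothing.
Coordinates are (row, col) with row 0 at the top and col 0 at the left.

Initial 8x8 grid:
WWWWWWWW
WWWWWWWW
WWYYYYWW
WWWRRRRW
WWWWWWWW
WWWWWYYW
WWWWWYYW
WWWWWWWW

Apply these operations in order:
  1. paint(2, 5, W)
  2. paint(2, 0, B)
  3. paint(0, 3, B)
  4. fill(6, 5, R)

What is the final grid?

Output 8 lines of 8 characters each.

Answer: WWWBWWWW
WWWWWWWW
BWYYYWWW
WWWRRRRW
WWWWWWWW
WWWWWRRW
WWWWWRRW
WWWWWWWW

Derivation:
After op 1 paint(2,5,W):
WWWWWWWW
WWWWWWWW
WWYYYWWW
WWWRRRRW
WWWWWWWW
WWWWWYYW
WWWWWYYW
WWWWWWWW
After op 2 paint(2,0,B):
WWWWWWWW
WWWWWWWW
BWYYYWWW
WWWRRRRW
WWWWWWWW
WWWWWYYW
WWWWWYYW
WWWWWWWW
After op 3 paint(0,3,B):
WWWBWWWW
WWWWWWWW
BWYYYWWW
WWWRRRRW
WWWWWWWW
WWWWWYYW
WWWWWYYW
WWWWWWWW
After op 4 fill(6,5,R) [4 cells changed]:
WWWBWWWW
WWWWWWWW
BWYYYWWW
WWWRRRRW
WWWWWWWW
WWWWWRRW
WWWWWRRW
WWWWWWWW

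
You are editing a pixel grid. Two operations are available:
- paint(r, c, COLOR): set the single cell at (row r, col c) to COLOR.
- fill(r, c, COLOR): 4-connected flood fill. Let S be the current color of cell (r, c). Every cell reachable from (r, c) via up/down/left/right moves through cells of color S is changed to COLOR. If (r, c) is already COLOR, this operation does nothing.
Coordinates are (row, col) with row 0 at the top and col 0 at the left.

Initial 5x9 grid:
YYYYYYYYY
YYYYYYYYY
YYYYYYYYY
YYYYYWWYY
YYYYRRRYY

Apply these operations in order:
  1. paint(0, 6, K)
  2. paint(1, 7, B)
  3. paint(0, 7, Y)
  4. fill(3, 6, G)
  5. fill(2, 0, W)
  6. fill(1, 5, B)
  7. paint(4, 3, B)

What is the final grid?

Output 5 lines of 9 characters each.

After op 1 paint(0,6,K):
YYYYYYKYY
YYYYYYYYY
YYYYYYYYY
YYYYYWWYY
YYYYRRRYY
After op 2 paint(1,7,B):
YYYYYYKYY
YYYYYYYBY
YYYYYYYYY
YYYYYWWYY
YYYYRRRYY
After op 3 paint(0,7,Y):
YYYYYYKYY
YYYYYYYBY
YYYYYYYYY
YYYYYWWYY
YYYYRRRYY
After op 4 fill(3,6,G) [2 cells changed]:
YYYYYYKYY
YYYYYYYBY
YYYYYYYYY
YYYYYGGYY
YYYYRRRYY
After op 5 fill(2,0,W) [38 cells changed]:
WWWWWWKWW
WWWWWWWBW
WWWWWWWWW
WWWWWGGWW
WWWWRRRWW
After op 6 fill(1,5,B) [38 cells changed]:
BBBBBBKBB
BBBBBBBBB
BBBBBBBBB
BBBBBGGBB
BBBBRRRBB
After op 7 paint(4,3,B):
BBBBBBKBB
BBBBBBBBB
BBBBBBBBB
BBBBBGGBB
BBBBRRRBB

Answer: BBBBBBKBB
BBBBBBBBB
BBBBBBBBB
BBBBBGGBB
BBBBRRRBB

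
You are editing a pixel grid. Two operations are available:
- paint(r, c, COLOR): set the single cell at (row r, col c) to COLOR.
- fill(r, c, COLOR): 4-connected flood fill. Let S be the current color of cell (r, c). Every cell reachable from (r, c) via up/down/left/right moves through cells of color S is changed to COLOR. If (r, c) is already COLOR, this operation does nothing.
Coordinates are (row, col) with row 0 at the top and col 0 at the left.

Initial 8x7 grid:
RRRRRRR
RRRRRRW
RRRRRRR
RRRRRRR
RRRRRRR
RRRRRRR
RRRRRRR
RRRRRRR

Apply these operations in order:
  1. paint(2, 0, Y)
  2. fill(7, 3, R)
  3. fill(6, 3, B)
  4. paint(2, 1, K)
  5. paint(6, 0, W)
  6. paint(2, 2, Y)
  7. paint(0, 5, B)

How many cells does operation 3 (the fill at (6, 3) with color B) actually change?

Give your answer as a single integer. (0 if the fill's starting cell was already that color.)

After op 1 paint(2,0,Y):
RRRRRRR
RRRRRRW
YRRRRRR
RRRRRRR
RRRRRRR
RRRRRRR
RRRRRRR
RRRRRRR
After op 2 fill(7,3,R) [0 cells changed]:
RRRRRRR
RRRRRRW
YRRRRRR
RRRRRRR
RRRRRRR
RRRRRRR
RRRRRRR
RRRRRRR
After op 3 fill(6,3,B) [54 cells changed]:
BBBBBBB
BBBBBBW
YBBBBBB
BBBBBBB
BBBBBBB
BBBBBBB
BBBBBBB
BBBBBBB

Answer: 54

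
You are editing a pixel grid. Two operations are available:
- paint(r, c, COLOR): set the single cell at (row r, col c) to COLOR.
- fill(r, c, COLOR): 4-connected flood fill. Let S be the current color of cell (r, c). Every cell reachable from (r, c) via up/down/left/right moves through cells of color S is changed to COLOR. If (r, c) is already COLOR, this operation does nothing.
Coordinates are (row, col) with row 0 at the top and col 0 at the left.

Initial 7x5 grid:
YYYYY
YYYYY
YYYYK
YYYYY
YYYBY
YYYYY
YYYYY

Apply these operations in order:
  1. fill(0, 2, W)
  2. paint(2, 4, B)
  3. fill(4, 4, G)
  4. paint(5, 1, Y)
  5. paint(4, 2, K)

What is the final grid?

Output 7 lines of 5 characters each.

Answer: GGGGG
GGGGG
GGGGB
GGGGG
GGKBG
GYGGG
GGGGG

Derivation:
After op 1 fill(0,2,W) [33 cells changed]:
WWWWW
WWWWW
WWWWK
WWWWW
WWWBW
WWWWW
WWWWW
After op 2 paint(2,4,B):
WWWWW
WWWWW
WWWWB
WWWWW
WWWBW
WWWWW
WWWWW
After op 3 fill(4,4,G) [33 cells changed]:
GGGGG
GGGGG
GGGGB
GGGGG
GGGBG
GGGGG
GGGGG
After op 4 paint(5,1,Y):
GGGGG
GGGGG
GGGGB
GGGGG
GGGBG
GYGGG
GGGGG
After op 5 paint(4,2,K):
GGGGG
GGGGG
GGGGB
GGGGG
GGKBG
GYGGG
GGGGG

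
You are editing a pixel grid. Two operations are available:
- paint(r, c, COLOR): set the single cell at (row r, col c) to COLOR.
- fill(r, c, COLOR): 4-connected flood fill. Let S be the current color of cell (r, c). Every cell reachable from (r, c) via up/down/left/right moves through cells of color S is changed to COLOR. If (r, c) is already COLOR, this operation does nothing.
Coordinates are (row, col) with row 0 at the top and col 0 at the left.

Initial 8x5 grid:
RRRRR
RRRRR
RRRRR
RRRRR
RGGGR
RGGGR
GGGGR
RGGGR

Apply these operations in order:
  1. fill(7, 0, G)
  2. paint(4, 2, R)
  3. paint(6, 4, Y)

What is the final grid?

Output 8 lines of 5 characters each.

After op 1 fill(7,0,G) [1 cells changed]:
RRRRR
RRRRR
RRRRR
RRRRR
RGGGR
RGGGR
GGGGR
GGGGR
After op 2 paint(4,2,R):
RRRRR
RRRRR
RRRRR
RRRRR
RGRGR
RGGGR
GGGGR
GGGGR
After op 3 paint(6,4,Y):
RRRRR
RRRRR
RRRRR
RRRRR
RGRGR
RGGGR
GGGGY
GGGGR

Answer: RRRRR
RRRRR
RRRRR
RRRRR
RGRGR
RGGGR
GGGGY
GGGGR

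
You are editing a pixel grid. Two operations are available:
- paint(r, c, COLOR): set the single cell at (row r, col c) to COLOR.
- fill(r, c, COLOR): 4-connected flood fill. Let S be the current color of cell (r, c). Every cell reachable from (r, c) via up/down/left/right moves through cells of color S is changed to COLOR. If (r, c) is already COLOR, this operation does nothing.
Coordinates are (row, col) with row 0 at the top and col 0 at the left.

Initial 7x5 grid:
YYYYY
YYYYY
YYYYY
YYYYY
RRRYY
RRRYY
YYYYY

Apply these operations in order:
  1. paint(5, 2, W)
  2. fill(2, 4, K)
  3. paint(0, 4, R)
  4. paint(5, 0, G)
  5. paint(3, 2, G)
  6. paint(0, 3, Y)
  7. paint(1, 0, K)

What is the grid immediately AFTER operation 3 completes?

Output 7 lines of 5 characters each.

After op 1 paint(5,2,W):
YYYYY
YYYYY
YYYYY
YYYYY
RRRYY
RRWYY
YYYYY
After op 2 fill(2,4,K) [29 cells changed]:
KKKKK
KKKKK
KKKKK
KKKKK
RRRKK
RRWKK
KKKKK
After op 3 paint(0,4,R):
KKKKR
KKKKK
KKKKK
KKKKK
RRRKK
RRWKK
KKKKK

Answer: KKKKR
KKKKK
KKKKK
KKKKK
RRRKK
RRWKK
KKKKK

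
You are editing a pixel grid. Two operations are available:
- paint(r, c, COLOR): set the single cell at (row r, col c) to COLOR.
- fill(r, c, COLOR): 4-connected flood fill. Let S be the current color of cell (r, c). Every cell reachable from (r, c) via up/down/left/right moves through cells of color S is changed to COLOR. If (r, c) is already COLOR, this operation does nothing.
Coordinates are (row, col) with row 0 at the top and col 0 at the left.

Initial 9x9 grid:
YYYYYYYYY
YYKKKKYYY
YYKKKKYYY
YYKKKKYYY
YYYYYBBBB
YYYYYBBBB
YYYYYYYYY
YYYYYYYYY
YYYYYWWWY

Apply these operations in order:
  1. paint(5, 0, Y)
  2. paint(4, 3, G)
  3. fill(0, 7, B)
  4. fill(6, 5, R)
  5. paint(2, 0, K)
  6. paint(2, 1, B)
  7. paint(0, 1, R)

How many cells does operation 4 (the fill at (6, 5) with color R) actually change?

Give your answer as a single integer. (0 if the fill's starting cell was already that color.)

After op 1 paint(5,0,Y):
YYYYYYYYY
YYKKKKYYY
YYKKKKYYY
YYKKKKYYY
YYYYYBBBB
YYYYYBBBB
YYYYYYYYY
YYYYYYYYY
YYYYYWWWY
After op 2 paint(4,3,G):
YYYYYYYYY
YYKKKKYYY
YYKKKKYYY
YYKKKKYYY
YYYGYBBBB
YYYYYBBBB
YYYYYYYYY
YYYYYYYYY
YYYYYWWWY
After op 3 fill(0,7,B) [57 cells changed]:
BBBBBBBBB
BBKKKKBBB
BBKKKKBBB
BBKKKKBBB
BBBGBBBBB
BBBBBBBBB
BBBBBBBBB
BBBBBBBBB
BBBBBWWWB
After op 4 fill(6,5,R) [65 cells changed]:
RRRRRRRRR
RRKKKKRRR
RRKKKKRRR
RRKKKKRRR
RRRGRRRRR
RRRRRRRRR
RRRRRRRRR
RRRRRRRRR
RRRRRWWWR

Answer: 65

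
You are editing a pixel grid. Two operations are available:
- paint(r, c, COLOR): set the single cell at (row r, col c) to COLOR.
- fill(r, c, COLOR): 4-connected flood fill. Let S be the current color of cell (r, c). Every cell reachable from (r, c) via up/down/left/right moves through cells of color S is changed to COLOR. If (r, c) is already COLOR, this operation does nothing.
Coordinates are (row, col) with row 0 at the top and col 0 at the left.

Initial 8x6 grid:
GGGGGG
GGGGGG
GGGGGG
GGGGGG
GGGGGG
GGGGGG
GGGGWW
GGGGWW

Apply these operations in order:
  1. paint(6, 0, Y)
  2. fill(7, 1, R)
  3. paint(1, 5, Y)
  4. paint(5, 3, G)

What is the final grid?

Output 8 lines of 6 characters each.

After op 1 paint(6,0,Y):
GGGGGG
GGGGGG
GGGGGG
GGGGGG
GGGGGG
GGGGGG
YGGGWW
GGGGWW
After op 2 fill(7,1,R) [43 cells changed]:
RRRRRR
RRRRRR
RRRRRR
RRRRRR
RRRRRR
RRRRRR
YRRRWW
RRRRWW
After op 3 paint(1,5,Y):
RRRRRR
RRRRRY
RRRRRR
RRRRRR
RRRRRR
RRRRRR
YRRRWW
RRRRWW
After op 4 paint(5,3,G):
RRRRRR
RRRRRY
RRRRRR
RRRRRR
RRRRRR
RRRGRR
YRRRWW
RRRRWW

Answer: RRRRRR
RRRRRY
RRRRRR
RRRRRR
RRRRRR
RRRGRR
YRRRWW
RRRRWW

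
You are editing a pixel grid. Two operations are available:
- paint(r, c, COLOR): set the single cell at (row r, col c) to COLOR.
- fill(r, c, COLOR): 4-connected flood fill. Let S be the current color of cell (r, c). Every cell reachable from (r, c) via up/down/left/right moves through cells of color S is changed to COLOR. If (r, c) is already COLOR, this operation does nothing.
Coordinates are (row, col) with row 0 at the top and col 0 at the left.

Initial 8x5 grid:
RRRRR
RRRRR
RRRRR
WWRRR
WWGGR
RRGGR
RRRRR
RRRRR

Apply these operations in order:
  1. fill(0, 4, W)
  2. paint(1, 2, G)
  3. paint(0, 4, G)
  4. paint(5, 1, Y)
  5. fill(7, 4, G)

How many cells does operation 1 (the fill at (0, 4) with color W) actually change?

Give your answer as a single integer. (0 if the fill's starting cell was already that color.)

After op 1 fill(0,4,W) [32 cells changed]:
WWWWW
WWWWW
WWWWW
WWWWW
WWGGW
WWGGW
WWWWW
WWWWW

Answer: 32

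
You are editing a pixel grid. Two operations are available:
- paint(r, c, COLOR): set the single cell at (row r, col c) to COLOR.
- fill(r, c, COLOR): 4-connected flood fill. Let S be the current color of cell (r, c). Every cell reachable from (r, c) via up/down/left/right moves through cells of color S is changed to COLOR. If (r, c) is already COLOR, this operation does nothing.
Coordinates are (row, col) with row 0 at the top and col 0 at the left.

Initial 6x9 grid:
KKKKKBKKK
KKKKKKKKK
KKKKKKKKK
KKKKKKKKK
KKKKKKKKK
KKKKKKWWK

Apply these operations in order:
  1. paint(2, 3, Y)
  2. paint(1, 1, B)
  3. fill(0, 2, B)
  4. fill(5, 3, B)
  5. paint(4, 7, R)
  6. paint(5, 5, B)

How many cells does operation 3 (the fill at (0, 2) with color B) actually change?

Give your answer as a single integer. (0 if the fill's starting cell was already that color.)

Answer: 49

Derivation:
After op 1 paint(2,3,Y):
KKKKKBKKK
KKKKKKKKK
KKKYKKKKK
KKKKKKKKK
KKKKKKKKK
KKKKKKWWK
After op 2 paint(1,1,B):
KKKKKBKKK
KBKKKKKKK
KKKYKKKKK
KKKKKKKKK
KKKKKKKKK
KKKKKKWWK
After op 3 fill(0,2,B) [49 cells changed]:
BBBBBBBBB
BBBBBBBBB
BBBYBBBBB
BBBBBBBBB
BBBBBBBBB
BBBBBBWWB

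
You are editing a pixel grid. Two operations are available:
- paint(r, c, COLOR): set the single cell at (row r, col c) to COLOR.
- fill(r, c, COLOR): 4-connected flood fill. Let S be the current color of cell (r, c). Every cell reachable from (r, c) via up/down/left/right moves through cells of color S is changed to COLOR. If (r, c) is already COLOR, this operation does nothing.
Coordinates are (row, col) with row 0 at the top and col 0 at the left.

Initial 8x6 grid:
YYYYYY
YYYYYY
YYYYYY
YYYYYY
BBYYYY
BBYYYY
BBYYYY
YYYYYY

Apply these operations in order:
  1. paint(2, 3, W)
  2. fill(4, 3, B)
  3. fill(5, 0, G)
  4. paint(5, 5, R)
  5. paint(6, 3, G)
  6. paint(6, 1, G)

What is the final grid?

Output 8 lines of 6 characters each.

Answer: GGGGGG
GGGGGG
GGGWGG
GGGGGG
GGGGGG
GGGGGR
GGGGGG
GGGGGG

Derivation:
After op 1 paint(2,3,W):
YYYYYY
YYYYYY
YYYWYY
YYYYYY
BBYYYY
BBYYYY
BBYYYY
YYYYYY
After op 2 fill(4,3,B) [41 cells changed]:
BBBBBB
BBBBBB
BBBWBB
BBBBBB
BBBBBB
BBBBBB
BBBBBB
BBBBBB
After op 3 fill(5,0,G) [47 cells changed]:
GGGGGG
GGGGGG
GGGWGG
GGGGGG
GGGGGG
GGGGGG
GGGGGG
GGGGGG
After op 4 paint(5,5,R):
GGGGGG
GGGGGG
GGGWGG
GGGGGG
GGGGGG
GGGGGR
GGGGGG
GGGGGG
After op 5 paint(6,3,G):
GGGGGG
GGGGGG
GGGWGG
GGGGGG
GGGGGG
GGGGGR
GGGGGG
GGGGGG
After op 6 paint(6,1,G):
GGGGGG
GGGGGG
GGGWGG
GGGGGG
GGGGGG
GGGGGR
GGGGGG
GGGGGG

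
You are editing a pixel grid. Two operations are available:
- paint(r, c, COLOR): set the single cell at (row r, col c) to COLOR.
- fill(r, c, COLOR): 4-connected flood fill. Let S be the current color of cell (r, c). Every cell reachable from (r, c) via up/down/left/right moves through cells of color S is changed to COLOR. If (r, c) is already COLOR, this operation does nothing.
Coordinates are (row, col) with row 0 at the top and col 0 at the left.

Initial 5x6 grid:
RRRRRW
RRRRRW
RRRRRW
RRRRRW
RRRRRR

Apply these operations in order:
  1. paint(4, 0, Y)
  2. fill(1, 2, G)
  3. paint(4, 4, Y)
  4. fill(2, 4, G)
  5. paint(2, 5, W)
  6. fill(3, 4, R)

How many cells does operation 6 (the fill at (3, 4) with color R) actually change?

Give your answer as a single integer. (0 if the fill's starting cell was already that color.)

After op 1 paint(4,0,Y):
RRRRRW
RRRRRW
RRRRRW
RRRRRW
YRRRRR
After op 2 fill(1,2,G) [25 cells changed]:
GGGGGW
GGGGGW
GGGGGW
GGGGGW
YGGGGG
After op 3 paint(4,4,Y):
GGGGGW
GGGGGW
GGGGGW
GGGGGW
YGGGYG
After op 4 fill(2,4,G) [0 cells changed]:
GGGGGW
GGGGGW
GGGGGW
GGGGGW
YGGGYG
After op 5 paint(2,5,W):
GGGGGW
GGGGGW
GGGGGW
GGGGGW
YGGGYG
After op 6 fill(3,4,R) [23 cells changed]:
RRRRRW
RRRRRW
RRRRRW
RRRRRW
YRRRYG

Answer: 23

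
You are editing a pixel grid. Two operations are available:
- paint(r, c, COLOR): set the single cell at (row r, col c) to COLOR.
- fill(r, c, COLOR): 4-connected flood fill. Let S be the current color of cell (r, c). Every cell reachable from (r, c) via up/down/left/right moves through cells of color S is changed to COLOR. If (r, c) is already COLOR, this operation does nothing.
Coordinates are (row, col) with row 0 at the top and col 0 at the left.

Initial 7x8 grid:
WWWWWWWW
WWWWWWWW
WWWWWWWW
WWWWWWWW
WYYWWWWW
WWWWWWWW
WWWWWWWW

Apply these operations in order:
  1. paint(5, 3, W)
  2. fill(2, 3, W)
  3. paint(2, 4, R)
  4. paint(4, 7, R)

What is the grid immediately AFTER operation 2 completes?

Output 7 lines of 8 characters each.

Answer: WWWWWWWW
WWWWWWWW
WWWWWWWW
WWWWWWWW
WYYWWWWW
WWWWWWWW
WWWWWWWW

Derivation:
After op 1 paint(5,3,W):
WWWWWWWW
WWWWWWWW
WWWWWWWW
WWWWWWWW
WYYWWWWW
WWWWWWWW
WWWWWWWW
After op 2 fill(2,3,W) [0 cells changed]:
WWWWWWWW
WWWWWWWW
WWWWWWWW
WWWWWWWW
WYYWWWWW
WWWWWWWW
WWWWWWWW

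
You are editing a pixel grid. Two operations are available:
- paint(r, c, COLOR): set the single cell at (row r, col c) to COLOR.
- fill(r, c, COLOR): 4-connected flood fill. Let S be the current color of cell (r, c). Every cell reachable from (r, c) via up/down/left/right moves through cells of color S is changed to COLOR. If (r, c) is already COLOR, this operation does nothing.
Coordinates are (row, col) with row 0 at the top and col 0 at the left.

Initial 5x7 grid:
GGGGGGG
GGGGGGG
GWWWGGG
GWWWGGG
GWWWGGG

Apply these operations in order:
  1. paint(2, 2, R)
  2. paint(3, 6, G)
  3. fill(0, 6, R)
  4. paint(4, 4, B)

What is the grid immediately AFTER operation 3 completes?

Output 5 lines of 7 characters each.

After op 1 paint(2,2,R):
GGGGGGG
GGGGGGG
GWRWGGG
GWWWGGG
GWWWGGG
After op 2 paint(3,6,G):
GGGGGGG
GGGGGGG
GWRWGGG
GWWWGGG
GWWWGGG
After op 3 fill(0,6,R) [26 cells changed]:
RRRRRRR
RRRRRRR
RWRWRRR
RWWWRRR
RWWWRRR

Answer: RRRRRRR
RRRRRRR
RWRWRRR
RWWWRRR
RWWWRRR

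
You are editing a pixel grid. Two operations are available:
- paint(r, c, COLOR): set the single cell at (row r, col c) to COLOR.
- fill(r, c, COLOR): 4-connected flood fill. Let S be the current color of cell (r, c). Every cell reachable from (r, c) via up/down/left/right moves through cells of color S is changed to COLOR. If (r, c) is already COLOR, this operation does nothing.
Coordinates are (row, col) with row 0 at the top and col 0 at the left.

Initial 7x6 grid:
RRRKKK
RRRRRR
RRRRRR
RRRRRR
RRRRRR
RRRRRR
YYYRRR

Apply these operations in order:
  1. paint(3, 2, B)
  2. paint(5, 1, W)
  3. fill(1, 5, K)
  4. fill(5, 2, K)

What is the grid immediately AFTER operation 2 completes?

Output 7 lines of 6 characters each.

Answer: RRRKKK
RRRRRR
RRRRRR
RRBRRR
RRRRRR
RWRRRR
YYYRRR

Derivation:
After op 1 paint(3,2,B):
RRRKKK
RRRRRR
RRRRRR
RRBRRR
RRRRRR
RRRRRR
YYYRRR
After op 2 paint(5,1,W):
RRRKKK
RRRRRR
RRRRRR
RRBRRR
RRRRRR
RWRRRR
YYYRRR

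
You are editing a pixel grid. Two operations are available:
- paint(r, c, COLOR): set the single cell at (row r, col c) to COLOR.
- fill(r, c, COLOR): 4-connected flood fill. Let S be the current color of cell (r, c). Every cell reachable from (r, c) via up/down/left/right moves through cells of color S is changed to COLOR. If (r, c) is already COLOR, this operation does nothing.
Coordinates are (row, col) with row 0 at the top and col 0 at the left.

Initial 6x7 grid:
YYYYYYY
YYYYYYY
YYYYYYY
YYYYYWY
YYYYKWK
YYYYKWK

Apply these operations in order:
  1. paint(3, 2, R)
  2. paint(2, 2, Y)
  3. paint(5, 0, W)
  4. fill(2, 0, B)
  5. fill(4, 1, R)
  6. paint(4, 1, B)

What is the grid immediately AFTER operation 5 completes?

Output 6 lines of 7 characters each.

Answer: RRRRRRR
RRRRRRR
RRRRRRR
RRRRRWR
RRRRKWK
WRRRKWK

Derivation:
After op 1 paint(3,2,R):
YYYYYYY
YYYYYYY
YYYYYYY
YYRYYWY
YYYYKWK
YYYYKWK
After op 2 paint(2,2,Y):
YYYYYYY
YYYYYYY
YYYYYYY
YYRYYWY
YYYYKWK
YYYYKWK
After op 3 paint(5,0,W):
YYYYYYY
YYYYYYY
YYYYYYY
YYRYYWY
YYYYKWK
WYYYKWK
After op 4 fill(2,0,B) [33 cells changed]:
BBBBBBB
BBBBBBB
BBBBBBB
BBRBBWB
BBBBKWK
WBBBKWK
After op 5 fill(4,1,R) [33 cells changed]:
RRRRRRR
RRRRRRR
RRRRRRR
RRRRRWR
RRRRKWK
WRRRKWK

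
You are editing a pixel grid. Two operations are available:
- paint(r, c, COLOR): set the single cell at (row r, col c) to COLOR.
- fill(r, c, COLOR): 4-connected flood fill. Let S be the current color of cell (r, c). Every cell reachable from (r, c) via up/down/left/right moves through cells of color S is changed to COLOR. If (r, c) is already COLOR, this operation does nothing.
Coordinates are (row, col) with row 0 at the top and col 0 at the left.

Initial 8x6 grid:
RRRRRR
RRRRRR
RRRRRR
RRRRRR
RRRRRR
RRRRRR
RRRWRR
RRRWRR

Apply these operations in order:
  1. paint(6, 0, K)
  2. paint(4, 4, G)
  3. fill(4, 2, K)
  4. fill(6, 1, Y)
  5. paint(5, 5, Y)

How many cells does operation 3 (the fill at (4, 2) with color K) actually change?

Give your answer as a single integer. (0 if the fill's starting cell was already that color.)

Answer: 44

Derivation:
After op 1 paint(6,0,K):
RRRRRR
RRRRRR
RRRRRR
RRRRRR
RRRRRR
RRRRRR
KRRWRR
RRRWRR
After op 2 paint(4,4,G):
RRRRRR
RRRRRR
RRRRRR
RRRRRR
RRRRGR
RRRRRR
KRRWRR
RRRWRR
After op 3 fill(4,2,K) [44 cells changed]:
KKKKKK
KKKKKK
KKKKKK
KKKKKK
KKKKGK
KKKKKK
KKKWKK
KKKWKK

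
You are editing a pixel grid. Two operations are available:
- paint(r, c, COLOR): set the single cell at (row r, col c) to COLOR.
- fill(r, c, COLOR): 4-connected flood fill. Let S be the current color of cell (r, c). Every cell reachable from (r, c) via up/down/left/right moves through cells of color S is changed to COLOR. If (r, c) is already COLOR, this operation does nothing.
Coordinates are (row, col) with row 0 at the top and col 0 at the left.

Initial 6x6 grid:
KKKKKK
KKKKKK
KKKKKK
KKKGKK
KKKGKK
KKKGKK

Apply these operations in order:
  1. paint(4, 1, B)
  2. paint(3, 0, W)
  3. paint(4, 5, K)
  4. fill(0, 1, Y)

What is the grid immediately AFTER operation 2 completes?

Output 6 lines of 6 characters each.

After op 1 paint(4,1,B):
KKKKKK
KKKKKK
KKKKKK
KKKGKK
KBKGKK
KKKGKK
After op 2 paint(3,0,W):
KKKKKK
KKKKKK
KKKKKK
WKKGKK
KBKGKK
KKKGKK

Answer: KKKKKK
KKKKKK
KKKKKK
WKKGKK
KBKGKK
KKKGKK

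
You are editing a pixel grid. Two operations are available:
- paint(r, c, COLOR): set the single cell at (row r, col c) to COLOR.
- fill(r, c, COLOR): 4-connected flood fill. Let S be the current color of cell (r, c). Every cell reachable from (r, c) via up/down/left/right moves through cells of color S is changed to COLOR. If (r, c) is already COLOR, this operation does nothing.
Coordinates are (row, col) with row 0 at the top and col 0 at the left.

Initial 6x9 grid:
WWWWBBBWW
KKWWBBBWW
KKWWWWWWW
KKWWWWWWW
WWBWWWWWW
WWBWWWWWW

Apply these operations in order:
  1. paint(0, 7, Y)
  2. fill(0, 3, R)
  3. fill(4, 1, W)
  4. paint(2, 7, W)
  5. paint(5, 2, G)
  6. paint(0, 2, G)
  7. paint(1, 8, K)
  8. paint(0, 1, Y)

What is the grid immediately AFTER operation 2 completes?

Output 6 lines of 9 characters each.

After op 1 paint(0,7,Y):
WWWWBBBYW
KKWWBBBWW
KKWWWWWWW
KKWWWWWWW
WWBWWWWWW
WWBWWWWWW
After op 2 fill(0,3,R) [35 cells changed]:
RRRRBBBYR
KKRRBBBRR
KKRRRRRRR
KKRRRRRRR
WWBRRRRRR
WWBRRRRRR

Answer: RRRRBBBYR
KKRRBBBRR
KKRRRRRRR
KKRRRRRRR
WWBRRRRRR
WWBRRRRRR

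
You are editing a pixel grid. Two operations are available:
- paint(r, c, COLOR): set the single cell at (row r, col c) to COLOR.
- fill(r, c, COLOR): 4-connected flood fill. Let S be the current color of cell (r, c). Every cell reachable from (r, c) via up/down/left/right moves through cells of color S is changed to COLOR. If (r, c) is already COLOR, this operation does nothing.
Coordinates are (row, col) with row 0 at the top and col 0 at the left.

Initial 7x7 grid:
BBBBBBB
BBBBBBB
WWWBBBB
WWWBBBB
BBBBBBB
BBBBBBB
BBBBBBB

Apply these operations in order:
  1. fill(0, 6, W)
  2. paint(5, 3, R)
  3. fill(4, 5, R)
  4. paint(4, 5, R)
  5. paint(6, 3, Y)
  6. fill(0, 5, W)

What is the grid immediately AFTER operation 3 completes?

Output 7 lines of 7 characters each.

Answer: RRRRRRR
RRRRRRR
RRRRRRR
RRRRRRR
RRRRRRR
RRRRRRR
RRRRRRR

Derivation:
After op 1 fill(0,6,W) [43 cells changed]:
WWWWWWW
WWWWWWW
WWWWWWW
WWWWWWW
WWWWWWW
WWWWWWW
WWWWWWW
After op 2 paint(5,3,R):
WWWWWWW
WWWWWWW
WWWWWWW
WWWWWWW
WWWWWWW
WWWRWWW
WWWWWWW
After op 3 fill(4,5,R) [48 cells changed]:
RRRRRRR
RRRRRRR
RRRRRRR
RRRRRRR
RRRRRRR
RRRRRRR
RRRRRRR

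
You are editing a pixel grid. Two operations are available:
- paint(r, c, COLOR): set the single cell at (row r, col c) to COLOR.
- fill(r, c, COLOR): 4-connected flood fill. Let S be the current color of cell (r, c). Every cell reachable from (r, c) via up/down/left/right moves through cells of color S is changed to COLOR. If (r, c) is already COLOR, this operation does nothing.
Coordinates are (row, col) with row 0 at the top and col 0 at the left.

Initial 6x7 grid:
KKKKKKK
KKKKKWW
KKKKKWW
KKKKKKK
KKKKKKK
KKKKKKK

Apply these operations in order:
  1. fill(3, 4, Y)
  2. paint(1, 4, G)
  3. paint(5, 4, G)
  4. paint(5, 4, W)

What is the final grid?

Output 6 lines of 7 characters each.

Answer: YYYYYYY
YYYYGWW
YYYYYWW
YYYYYYY
YYYYYYY
YYYYWYY

Derivation:
After op 1 fill(3,4,Y) [38 cells changed]:
YYYYYYY
YYYYYWW
YYYYYWW
YYYYYYY
YYYYYYY
YYYYYYY
After op 2 paint(1,4,G):
YYYYYYY
YYYYGWW
YYYYYWW
YYYYYYY
YYYYYYY
YYYYYYY
After op 3 paint(5,4,G):
YYYYYYY
YYYYGWW
YYYYYWW
YYYYYYY
YYYYYYY
YYYYGYY
After op 4 paint(5,4,W):
YYYYYYY
YYYYGWW
YYYYYWW
YYYYYYY
YYYYYYY
YYYYWYY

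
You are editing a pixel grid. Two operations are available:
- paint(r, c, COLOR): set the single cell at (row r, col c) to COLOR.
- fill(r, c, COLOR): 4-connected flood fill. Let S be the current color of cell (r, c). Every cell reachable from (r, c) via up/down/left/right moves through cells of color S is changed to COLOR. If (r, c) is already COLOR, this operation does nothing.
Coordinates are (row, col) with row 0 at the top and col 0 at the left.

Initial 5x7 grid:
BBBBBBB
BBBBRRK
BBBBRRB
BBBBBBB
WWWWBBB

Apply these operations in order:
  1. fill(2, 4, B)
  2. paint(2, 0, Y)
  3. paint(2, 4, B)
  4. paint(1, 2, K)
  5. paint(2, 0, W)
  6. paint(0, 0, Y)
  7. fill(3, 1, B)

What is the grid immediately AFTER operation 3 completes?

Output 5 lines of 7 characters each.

After op 1 fill(2,4,B) [4 cells changed]:
BBBBBBB
BBBBBBK
BBBBBBB
BBBBBBB
WWWWBBB
After op 2 paint(2,0,Y):
BBBBBBB
BBBBBBK
YBBBBBB
BBBBBBB
WWWWBBB
After op 3 paint(2,4,B):
BBBBBBB
BBBBBBK
YBBBBBB
BBBBBBB
WWWWBBB

Answer: BBBBBBB
BBBBBBK
YBBBBBB
BBBBBBB
WWWWBBB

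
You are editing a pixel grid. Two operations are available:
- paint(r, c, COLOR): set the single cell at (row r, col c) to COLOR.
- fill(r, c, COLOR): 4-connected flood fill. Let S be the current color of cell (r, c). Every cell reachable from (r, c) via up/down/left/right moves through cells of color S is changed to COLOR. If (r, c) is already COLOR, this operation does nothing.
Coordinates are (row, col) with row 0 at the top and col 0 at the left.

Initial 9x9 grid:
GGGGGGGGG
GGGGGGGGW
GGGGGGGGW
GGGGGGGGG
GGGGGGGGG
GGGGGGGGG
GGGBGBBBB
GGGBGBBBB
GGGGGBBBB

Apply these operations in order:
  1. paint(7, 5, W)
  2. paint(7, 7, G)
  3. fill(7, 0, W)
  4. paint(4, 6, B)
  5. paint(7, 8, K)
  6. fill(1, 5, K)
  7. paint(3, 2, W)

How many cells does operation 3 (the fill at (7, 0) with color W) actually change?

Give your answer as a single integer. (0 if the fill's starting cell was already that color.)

After op 1 paint(7,5,W):
GGGGGGGGG
GGGGGGGGW
GGGGGGGGW
GGGGGGGGG
GGGGGGGGG
GGGGGGGGG
GGGBGBBBB
GGGBGWBBB
GGGGGBBBB
After op 2 paint(7,7,G):
GGGGGGGGG
GGGGGGGGW
GGGGGGGGW
GGGGGGGGG
GGGGGGGGG
GGGGGGGGG
GGGBGBBBB
GGGBGWBGB
GGGGGBBBB
After op 3 fill(7,0,W) [65 cells changed]:
WWWWWWWWW
WWWWWWWWW
WWWWWWWWW
WWWWWWWWW
WWWWWWWWW
WWWWWWWWW
WWWBWBBBB
WWWBWWBGB
WWWWWBBBB

Answer: 65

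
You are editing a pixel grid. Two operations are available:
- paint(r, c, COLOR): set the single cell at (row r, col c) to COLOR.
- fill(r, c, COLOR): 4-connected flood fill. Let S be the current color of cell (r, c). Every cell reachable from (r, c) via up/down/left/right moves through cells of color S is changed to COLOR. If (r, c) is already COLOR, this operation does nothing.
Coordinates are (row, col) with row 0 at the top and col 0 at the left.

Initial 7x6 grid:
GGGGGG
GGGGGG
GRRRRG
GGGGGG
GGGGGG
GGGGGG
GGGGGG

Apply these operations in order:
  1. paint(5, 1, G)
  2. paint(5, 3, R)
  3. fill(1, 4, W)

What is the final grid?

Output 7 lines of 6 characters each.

Answer: WWWWWW
WWWWWW
WRRRRW
WWWWWW
WWWWWW
WWWRWW
WWWWWW

Derivation:
After op 1 paint(5,1,G):
GGGGGG
GGGGGG
GRRRRG
GGGGGG
GGGGGG
GGGGGG
GGGGGG
After op 2 paint(5,3,R):
GGGGGG
GGGGGG
GRRRRG
GGGGGG
GGGGGG
GGGRGG
GGGGGG
After op 3 fill(1,4,W) [37 cells changed]:
WWWWWW
WWWWWW
WRRRRW
WWWWWW
WWWWWW
WWWRWW
WWWWWW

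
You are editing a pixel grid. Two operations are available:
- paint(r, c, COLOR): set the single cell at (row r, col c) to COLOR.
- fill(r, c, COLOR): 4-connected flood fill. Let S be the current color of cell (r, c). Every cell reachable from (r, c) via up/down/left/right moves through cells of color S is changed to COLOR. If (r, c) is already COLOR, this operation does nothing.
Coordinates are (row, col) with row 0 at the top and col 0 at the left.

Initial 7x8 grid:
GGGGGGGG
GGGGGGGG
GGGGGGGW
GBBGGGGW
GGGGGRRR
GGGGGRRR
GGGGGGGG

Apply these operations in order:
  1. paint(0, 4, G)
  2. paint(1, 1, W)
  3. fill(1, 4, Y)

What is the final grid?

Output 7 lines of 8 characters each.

Answer: YYYYYYYY
YWYYYYYY
YYYYYYYW
YBBYYYYW
YYYYYRRR
YYYYYRRR
YYYYYYYY

Derivation:
After op 1 paint(0,4,G):
GGGGGGGG
GGGGGGGG
GGGGGGGW
GBBGGGGW
GGGGGRRR
GGGGGRRR
GGGGGGGG
After op 2 paint(1,1,W):
GGGGGGGG
GWGGGGGG
GGGGGGGW
GBBGGGGW
GGGGGRRR
GGGGGRRR
GGGGGGGG
After op 3 fill(1,4,Y) [45 cells changed]:
YYYYYYYY
YWYYYYYY
YYYYYYYW
YBBYYYYW
YYYYYRRR
YYYYYRRR
YYYYYYYY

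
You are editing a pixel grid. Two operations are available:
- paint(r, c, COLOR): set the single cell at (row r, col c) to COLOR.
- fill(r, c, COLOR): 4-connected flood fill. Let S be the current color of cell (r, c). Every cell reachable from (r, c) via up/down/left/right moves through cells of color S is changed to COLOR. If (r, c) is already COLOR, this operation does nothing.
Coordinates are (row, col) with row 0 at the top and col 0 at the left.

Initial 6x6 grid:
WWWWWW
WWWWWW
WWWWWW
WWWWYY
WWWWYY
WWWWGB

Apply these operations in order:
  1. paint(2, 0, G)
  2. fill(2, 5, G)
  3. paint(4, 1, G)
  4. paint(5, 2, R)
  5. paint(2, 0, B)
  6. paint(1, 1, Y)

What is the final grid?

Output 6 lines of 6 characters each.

After op 1 paint(2,0,G):
WWWWWW
WWWWWW
GWWWWW
WWWWYY
WWWWYY
WWWWGB
After op 2 fill(2,5,G) [29 cells changed]:
GGGGGG
GGGGGG
GGGGGG
GGGGYY
GGGGYY
GGGGGB
After op 3 paint(4,1,G):
GGGGGG
GGGGGG
GGGGGG
GGGGYY
GGGGYY
GGGGGB
After op 4 paint(5,2,R):
GGGGGG
GGGGGG
GGGGGG
GGGGYY
GGGGYY
GGRGGB
After op 5 paint(2,0,B):
GGGGGG
GGGGGG
BGGGGG
GGGGYY
GGGGYY
GGRGGB
After op 6 paint(1,1,Y):
GGGGGG
GYGGGG
BGGGGG
GGGGYY
GGGGYY
GGRGGB

Answer: GGGGGG
GYGGGG
BGGGGG
GGGGYY
GGGGYY
GGRGGB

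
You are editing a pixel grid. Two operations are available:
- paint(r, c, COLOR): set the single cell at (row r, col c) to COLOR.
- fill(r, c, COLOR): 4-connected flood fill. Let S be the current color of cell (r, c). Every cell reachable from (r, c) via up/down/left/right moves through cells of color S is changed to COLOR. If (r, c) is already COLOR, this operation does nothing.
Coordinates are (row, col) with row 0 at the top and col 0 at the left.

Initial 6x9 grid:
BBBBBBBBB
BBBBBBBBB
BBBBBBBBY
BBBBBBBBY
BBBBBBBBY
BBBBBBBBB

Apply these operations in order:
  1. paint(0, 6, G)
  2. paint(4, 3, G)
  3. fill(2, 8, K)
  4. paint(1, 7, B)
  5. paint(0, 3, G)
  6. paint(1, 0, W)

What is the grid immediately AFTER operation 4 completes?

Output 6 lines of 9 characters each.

After op 1 paint(0,6,G):
BBBBBBGBB
BBBBBBBBB
BBBBBBBBY
BBBBBBBBY
BBBBBBBBY
BBBBBBBBB
After op 2 paint(4,3,G):
BBBBBBGBB
BBBBBBBBB
BBBBBBBBY
BBBBBBBBY
BBBGBBBBY
BBBBBBBBB
After op 3 fill(2,8,K) [3 cells changed]:
BBBBBBGBB
BBBBBBBBB
BBBBBBBBK
BBBBBBBBK
BBBGBBBBK
BBBBBBBBB
After op 4 paint(1,7,B):
BBBBBBGBB
BBBBBBBBB
BBBBBBBBK
BBBBBBBBK
BBBGBBBBK
BBBBBBBBB

Answer: BBBBBBGBB
BBBBBBBBB
BBBBBBBBK
BBBBBBBBK
BBBGBBBBK
BBBBBBBBB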